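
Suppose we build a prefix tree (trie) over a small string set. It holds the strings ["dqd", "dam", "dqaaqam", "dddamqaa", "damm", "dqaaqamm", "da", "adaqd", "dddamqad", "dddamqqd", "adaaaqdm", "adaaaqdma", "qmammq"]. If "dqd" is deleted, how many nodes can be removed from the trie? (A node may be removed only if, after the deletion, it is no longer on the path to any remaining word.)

After clearing the end-marker at "dqd", prune upward until reaching a node still needed by another word.
The suffix "d" (1 node) is used only by "dqd"; the node for "dq" still has the child "a", so pruning stops there.
Nodes removed: 1

1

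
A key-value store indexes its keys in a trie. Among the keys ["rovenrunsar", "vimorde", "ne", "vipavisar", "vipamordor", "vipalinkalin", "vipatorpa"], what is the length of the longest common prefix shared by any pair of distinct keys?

4

Look for the deepest trie node that still has at least two words in its subtree.
"vipalinkalin" and "vipamordor" agree on "vipa" (4 characters) before diverging; nothing deeper is shared.
Longest shared-prefix length: 4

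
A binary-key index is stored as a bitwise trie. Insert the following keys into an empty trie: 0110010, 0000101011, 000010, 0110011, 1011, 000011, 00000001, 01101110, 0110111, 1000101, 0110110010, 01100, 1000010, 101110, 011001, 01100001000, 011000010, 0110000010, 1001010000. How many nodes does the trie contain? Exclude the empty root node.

Insert word by word; a character creates a node only if that edge doesn't already exist:
  "0110010" → 7 new (0, 1, 1, 0, 0, 1, 0)
  "0000101011" → prefix "0" already present; 9 new (0, 0, 0, 1, 0, 1, 0, 1, 1)
  "000010" → prefix "000010" already present; 0 new (none)
  "0110011" → prefix "011001" already present; 1 new (1)
  "1011" → 4 new (1, 0, 1, 1)
  "000011" → prefix "00001" already present; 1 new (1)
  "00000001" → prefix "0000" already present; 4 new (0, 0, 0, 1)
  "01101110" → prefix "0110" already present; 4 new (1, 1, 1, 0)
  "0110111" → prefix "0110111" already present; 0 new (none)
  "1000101" → prefix "10" already present; 5 new (0, 0, 1, 0, 1)
  "0110110010" → prefix "011011" already present; 4 new (0, 0, 1, 0)
  "01100" → prefix "01100" already present; 0 new (none)
  "1000010" → prefix "1000" already present; 3 new (0, 1, 0)
  "101110" → prefix "1011" already present; 2 new (1, 0)
  "011001" → prefix "011001" already present; 0 new (none)
  "01100001000" → prefix "01100" already present; 6 new (0, 0, 1, 0, 0, 0)
  "011000010" → prefix "011000010" already present; 0 new (none)
  "0110000010" → prefix "0110000" already present; 3 new (0, 1, 0)
  "1001010000" → prefix "100" already present; 7 new (1, 0, 1, 0, 0, 0, 0)
Total nodes = 7 + 9 + 0 + 1 + 4 + 1 + 4 + 4 + 0 + 5 + 4 + 0 + 3 + 2 + 0 + 6 + 0 + 3 + 7 = 60

60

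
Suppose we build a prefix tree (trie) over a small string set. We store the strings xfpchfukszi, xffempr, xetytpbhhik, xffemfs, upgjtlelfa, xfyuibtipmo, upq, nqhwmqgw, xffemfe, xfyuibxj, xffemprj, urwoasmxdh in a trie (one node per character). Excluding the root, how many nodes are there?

69

Count nodes per top-level branch (shared prefixes stored once):
  'n'-branch (nqhwmqgw): 8 nodes
  'u'-branch (upgjtlelfa, upq, urwoasmxdh): 20 nodes
  'x'-branch (xetytpbhhik, xffemfe, xffemfs, xffempr, xffemprj, xfpchfukszi, xfyuibtipmo, xfyuibxj): 41 nodes
Sum: 69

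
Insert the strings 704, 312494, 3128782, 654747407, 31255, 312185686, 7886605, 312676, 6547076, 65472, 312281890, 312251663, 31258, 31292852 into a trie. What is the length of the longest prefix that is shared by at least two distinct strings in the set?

Equivalently: take the maximum, over all pairs, of their longest common prefix length.
"312251663" and "312281890" agree on "3122" (4 characters) before diverging; nothing deeper is shared.
Longest shared-prefix length: 4

4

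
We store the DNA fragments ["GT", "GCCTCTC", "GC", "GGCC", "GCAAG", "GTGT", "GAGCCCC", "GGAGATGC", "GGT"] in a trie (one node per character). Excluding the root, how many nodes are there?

29

Trace insertions, counting only characters that open a new branch:
  "GT" → 2 new (G, T)
  "GCCTCTC" → prefix "G" already present; 6 new (C, C, T, C, T, C)
  "GC" → prefix "GC" already present; 0 new (none)
  "GGCC" → prefix "G" already present; 3 new (G, C, C)
  "GCAAG" → prefix "GC" already present; 3 new (A, A, G)
  "GTGT" → prefix "GT" already present; 2 new (G, T)
  "GAGCCCC" → prefix "G" already present; 6 new (A, G, C, C, C, C)
  "GGAGATGC" → prefix "GG" already present; 6 new (A, G, A, T, G, C)
  "GGT" → prefix "GG" already present; 1 new (T)
Total nodes = 2 + 6 + 0 + 3 + 3 + 2 + 6 + 6 + 1 = 29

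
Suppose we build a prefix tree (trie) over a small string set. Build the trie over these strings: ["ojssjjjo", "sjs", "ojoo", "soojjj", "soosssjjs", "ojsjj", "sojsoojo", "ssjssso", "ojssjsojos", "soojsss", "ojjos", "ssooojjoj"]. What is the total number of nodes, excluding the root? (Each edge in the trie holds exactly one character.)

For each word, the new-node count is its length minus the longest prefix already in the trie:
  "ojssjjjo" → 8 new (o, j, s, s, j, j, j, o)
  "sjs" → 3 new (s, j, s)
  "ojoo" → prefix "oj" already present; 2 new (o, o)
  "soojjj" → prefix "s" already present; 5 new (o, o, j, j, j)
  "soosssjjs" → prefix "soo" already present; 6 new (s, s, s, j, j, s)
  "ojsjj" → prefix "ojs" already present; 2 new (j, j)
  "sojsoojo" → prefix "so" already present; 6 new (j, s, o, o, j, o)
  "ssjssso" → prefix "s" already present; 6 new (s, j, s, s, s, o)
  "ojssjsojos" → prefix "ojssj" already present; 5 new (s, o, j, o, s)
  "soojsss" → prefix "sooj" already present; 3 new (s, s, s)
  "ojjos" → prefix "oj" already present; 3 new (j, o, s)
  "ssooojjoj" → prefix "ss" already present; 7 new (o, o, o, j, j, o, j)
Total nodes = 8 + 3 + 2 + 5 + 6 + 2 + 6 + 6 + 5 + 3 + 3 + 7 = 56

56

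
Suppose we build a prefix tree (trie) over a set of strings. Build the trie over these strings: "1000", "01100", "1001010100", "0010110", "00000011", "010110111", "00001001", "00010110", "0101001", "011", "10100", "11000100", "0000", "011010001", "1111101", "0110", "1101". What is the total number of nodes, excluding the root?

68

For each word, the new-node count is its length minus the longest prefix already in the trie:
  "1000" → 4 new (1, 0, 0, 0)
  "01100" → 5 new (0, 1, 1, 0, 0)
  "1001010100" → prefix "100" already present; 7 new (1, 0, 1, 0, 1, 0, 0)
  "0010110" → prefix "0" already present; 6 new (0, 1, 0, 1, 1, 0)
  "00000011" → prefix "00" already present; 6 new (0, 0, 0, 0, 1, 1)
  "010110111" → prefix "01" already present; 7 new (0, 1, 1, 0, 1, 1, 1)
  "00001001" → prefix "0000" already present; 4 new (1, 0, 0, 1)
  "00010110" → prefix "000" already present; 5 new (1, 0, 1, 1, 0)
  "0101001" → prefix "0101" already present; 3 new (0, 0, 1)
  "011" → prefix "011" already present; 0 new (none)
  "10100" → prefix "10" already present; 3 new (1, 0, 0)
  "11000100" → prefix "1" already present; 7 new (1, 0, 0, 0, 1, 0, 0)
  "0000" → prefix "0000" already present; 0 new (none)
  "011010001" → prefix "0110" already present; 5 new (1, 0, 0, 0, 1)
  "1111101" → prefix "11" already present; 5 new (1, 1, 1, 0, 1)
  "0110" → prefix "0110" already present; 0 new (none)
  "1101" → prefix "110" already present; 1 new (1)
Total nodes = 4 + 5 + 7 + 6 + 6 + 7 + 4 + 5 + 3 + 0 + 3 + 7 + 0 + 5 + 5 + 0 + 1 = 68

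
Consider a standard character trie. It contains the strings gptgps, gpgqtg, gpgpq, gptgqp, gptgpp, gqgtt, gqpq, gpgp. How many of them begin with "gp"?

6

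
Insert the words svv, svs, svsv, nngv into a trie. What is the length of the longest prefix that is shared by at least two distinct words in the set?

Look for the deepest trie node that still has at least two words in its subtree.
"svs" and "svsv" agree on "svs" (3 characters) before diverging; nothing deeper is shared.
Longest shared-prefix length: 3

3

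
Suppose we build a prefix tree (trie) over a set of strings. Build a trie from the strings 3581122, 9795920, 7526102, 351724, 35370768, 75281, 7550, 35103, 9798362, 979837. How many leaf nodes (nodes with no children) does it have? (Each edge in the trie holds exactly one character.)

10

A leaf is a node with no children — equivalently, the end of a word that is not a proper prefix of any other stored word.
Those words: "35103", "351724", "35370768", "3581122", "7526102", "75281", "7550", "9795920", "9798362", "979837"
Leaf count: 10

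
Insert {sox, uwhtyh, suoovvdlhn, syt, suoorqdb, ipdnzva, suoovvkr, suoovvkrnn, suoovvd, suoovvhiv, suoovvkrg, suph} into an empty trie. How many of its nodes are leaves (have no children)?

10

Leaves are exactly the stored words that no other stored word extends.
Those words: "ipdnzva", "sox", "suoorqdb", "suoovvdlhn", "suoovvhiv", "suoovvkrg", "suoovvkrnn", "suph", "syt", "uwhtyh"
Leaf count: 10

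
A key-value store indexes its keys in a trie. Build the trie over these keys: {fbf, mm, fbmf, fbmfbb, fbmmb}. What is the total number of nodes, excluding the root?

11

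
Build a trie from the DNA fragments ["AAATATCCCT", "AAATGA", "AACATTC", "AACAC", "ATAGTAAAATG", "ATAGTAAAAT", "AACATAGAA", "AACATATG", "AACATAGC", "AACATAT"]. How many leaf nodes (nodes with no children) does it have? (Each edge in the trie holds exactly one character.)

8

A leaf is a node with no children — equivalently, the end of a word that is not a proper prefix of any other stored word.
Those words: "AAATATCCCT", "AAATGA", "AACAC", "AACATAGAA", "AACATAGC", "AACATATG", "AACATTC", "ATAGTAAAATG"
Leaf count: 8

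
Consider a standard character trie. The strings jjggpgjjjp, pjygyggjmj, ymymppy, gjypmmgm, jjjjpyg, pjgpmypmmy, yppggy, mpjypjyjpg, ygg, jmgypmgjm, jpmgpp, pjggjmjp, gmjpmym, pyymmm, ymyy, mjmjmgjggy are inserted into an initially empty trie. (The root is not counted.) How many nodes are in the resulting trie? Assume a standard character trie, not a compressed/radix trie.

104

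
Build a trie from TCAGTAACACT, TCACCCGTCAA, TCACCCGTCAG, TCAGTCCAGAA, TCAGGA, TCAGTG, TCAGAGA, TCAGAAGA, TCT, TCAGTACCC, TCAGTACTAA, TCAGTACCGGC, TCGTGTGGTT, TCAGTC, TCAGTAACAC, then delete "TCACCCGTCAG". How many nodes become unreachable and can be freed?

1

Walk "TCACCCGTCAG" from the leaf back toward the root, removing each node that no remaining word uses.
The suffix "G" (1 node) is used only by "TCACCCGTCAG"; the node for "TCACCCGTCA" still has the child "A", so pruning stops there.
Nodes removed: 1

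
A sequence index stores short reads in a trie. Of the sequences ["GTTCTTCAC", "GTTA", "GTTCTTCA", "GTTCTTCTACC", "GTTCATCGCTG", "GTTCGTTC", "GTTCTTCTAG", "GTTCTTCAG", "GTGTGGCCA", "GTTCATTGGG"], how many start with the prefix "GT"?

10

Walk to "GT"; the words in its subtree are exactly those with that prefix.
Matches: "GTGTGGCCA", "GTTA", "GTTCATCGCTG", "GTTCATTGGG", "GTTCGTTC", "GTTCTTCA", "GTTCTTCAC", "GTTCTTCAG", "GTTCTTCTACC", "GTTCTTCTAG"
Count: 10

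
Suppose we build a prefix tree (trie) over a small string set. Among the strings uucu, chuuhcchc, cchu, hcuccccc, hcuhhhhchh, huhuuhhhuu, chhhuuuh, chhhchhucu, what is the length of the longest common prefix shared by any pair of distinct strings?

4

Equivalently: take the maximum, over all pairs, of their longest common prefix length.
"chhhchhucu" and "chhhuuuh" agree on "chhh" (4 characters) before diverging; nothing deeper is shared.
Longest shared-prefix length: 4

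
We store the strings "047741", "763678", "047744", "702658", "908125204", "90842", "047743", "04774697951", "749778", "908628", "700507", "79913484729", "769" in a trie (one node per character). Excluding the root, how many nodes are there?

Insert word by word; a character creates a node only if that edge doesn't already exist:
  "047741" → 6 new (0, 4, 7, 7, 4, 1)
  "763678" → 6 new (7, 6, 3, 6, 7, 8)
  "047744" → prefix "04774" already present; 1 new (4)
  "702658" → prefix "7" already present; 5 new (0, 2, 6, 5, 8)
  "908125204" → 9 new (9, 0, 8, 1, 2, 5, 2, 0, 4)
  "90842" → prefix "908" already present; 2 new (4, 2)
  "047743" → prefix "04774" already present; 1 new (3)
  "04774697951" → prefix "04774" already present; 6 new (6, 9, 7, 9, 5, 1)
  "749778" → prefix "7" already present; 5 new (4, 9, 7, 7, 8)
  "908628" → prefix "908" already present; 3 new (6, 2, 8)
  "700507" → prefix "70" already present; 4 new (0, 5, 0, 7)
  "79913484729" → prefix "7" already present; 10 new (9, 9, 1, 3, 4, 8, 4, 7, 2, 9)
  "769" → prefix "76" already present; 1 new (9)
Total nodes = 6 + 6 + 1 + 5 + 9 + 2 + 1 + 6 + 5 + 3 + 4 + 10 + 1 = 59

59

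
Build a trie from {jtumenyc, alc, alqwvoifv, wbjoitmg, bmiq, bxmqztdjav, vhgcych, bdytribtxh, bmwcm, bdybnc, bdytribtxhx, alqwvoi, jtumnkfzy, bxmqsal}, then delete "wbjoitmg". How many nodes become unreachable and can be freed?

Walk "wbjoitmg" from the leaf back toward the root, removing each node that no remaining word uses.
No other word shares any prefix with "wbjoitmg", so all 8 of its nodes go.
Nodes removed: 8

8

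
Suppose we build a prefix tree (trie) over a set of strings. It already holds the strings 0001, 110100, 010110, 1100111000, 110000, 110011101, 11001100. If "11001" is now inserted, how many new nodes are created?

0

"11001" is already a full path in the trie; only an end-marker is added.
No new nodes are needed: 0.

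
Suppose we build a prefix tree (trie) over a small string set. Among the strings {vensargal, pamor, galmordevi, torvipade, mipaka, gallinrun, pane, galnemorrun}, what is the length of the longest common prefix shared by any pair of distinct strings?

Equivalently: take the maximum, over all pairs, of their longest common prefix length.
"gallinrun" and "galmordevi" agree on "gal" (3 characters) before diverging; nothing deeper is shared.
Longest shared-prefix length: 3

3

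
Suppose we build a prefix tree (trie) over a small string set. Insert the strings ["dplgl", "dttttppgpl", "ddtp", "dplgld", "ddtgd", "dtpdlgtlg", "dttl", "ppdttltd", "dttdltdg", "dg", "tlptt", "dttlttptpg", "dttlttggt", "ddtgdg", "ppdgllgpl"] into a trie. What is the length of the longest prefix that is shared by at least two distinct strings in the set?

6

The deepest shared node is where two words last agree before diverging.
"dttlttggt" and "dttlttptpg" agree on "dttltt" (6 characters) before diverging; nothing deeper is shared.
Longest shared-prefix length: 6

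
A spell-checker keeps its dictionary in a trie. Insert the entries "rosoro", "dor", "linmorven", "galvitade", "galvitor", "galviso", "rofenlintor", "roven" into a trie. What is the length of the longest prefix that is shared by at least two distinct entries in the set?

Equivalently: take the maximum, over all pairs, of their longest common prefix length.
e.g. "galvitade" and "galvitor" share the prefix "galvit" of length 6; no pair shares a longer one.
Longest shared-prefix length: 6

6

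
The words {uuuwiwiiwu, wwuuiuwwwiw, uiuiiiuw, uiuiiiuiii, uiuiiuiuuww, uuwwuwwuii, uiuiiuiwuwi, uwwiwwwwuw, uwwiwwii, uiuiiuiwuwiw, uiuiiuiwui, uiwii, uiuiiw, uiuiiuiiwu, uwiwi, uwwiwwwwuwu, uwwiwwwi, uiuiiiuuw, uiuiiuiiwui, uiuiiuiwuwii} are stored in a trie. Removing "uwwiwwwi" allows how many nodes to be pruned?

1

After clearing the end-marker at "uwwiwwwi", prune upward until reaching a node still needed by another word.
The suffix "i" (1 node) is used only by "uwwiwwwi"; the node for "uwwiwww" still has the child "w", so pruning stops there.
Nodes removed: 1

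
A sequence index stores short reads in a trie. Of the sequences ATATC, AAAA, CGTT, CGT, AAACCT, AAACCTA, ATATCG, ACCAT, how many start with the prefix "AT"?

2

Filter for entries beginning with "AT":
Words under "AT": ATATC, ATATCG
Count: 2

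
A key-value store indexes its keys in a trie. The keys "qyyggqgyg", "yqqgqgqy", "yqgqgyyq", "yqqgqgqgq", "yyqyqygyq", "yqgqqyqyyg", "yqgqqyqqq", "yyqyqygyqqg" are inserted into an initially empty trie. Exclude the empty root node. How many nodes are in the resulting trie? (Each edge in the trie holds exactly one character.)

Insert word by word; a character creates a node only if that edge doesn't already exist:
  "qyyggqgyg" → 9 new (q, y, y, g, g, q, g, y, g)
  "yqqgqgqy" → 8 new (y, q, q, g, q, g, q, y)
  "yqgqgyyq" → prefix "yq" already present; 6 new (g, q, g, y, y, q)
  "yqqgqgqgq" → prefix "yqqgqgq" already present; 2 new (g, q)
  "yyqyqygyq" → prefix "y" already present; 8 new (y, q, y, q, y, g, y, q)
  "yqgqqyqyyg" → prefix "yqgq" already present; 6 new (q, y, q, y, y, g)
  "yqgqqyqqq" → prefix "yqgqqyq" already present; 2 new (q, q)
  "yyqyqygyqqg" → prefix "yyqyqygyq" already present; 2 new (q, g)
Total nodes = 9 + 8 + 6 + 2 + 8 + 6 + 2 + 2 = 43

43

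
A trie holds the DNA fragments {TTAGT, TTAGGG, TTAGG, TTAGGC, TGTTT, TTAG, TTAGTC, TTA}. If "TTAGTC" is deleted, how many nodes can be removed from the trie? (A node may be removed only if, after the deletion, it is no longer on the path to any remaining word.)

After clearing the end-marker at "TTAGTC", prune upward until reaching a node still needed by another word.
The suffix "C" (1 node) is used only by "TTAGTC"; "TTAGT" is itself a stored word, so pruning stops there.
Nodes removed: 1

1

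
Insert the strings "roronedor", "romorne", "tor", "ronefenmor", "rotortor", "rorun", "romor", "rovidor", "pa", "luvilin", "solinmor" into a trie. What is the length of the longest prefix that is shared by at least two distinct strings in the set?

Look for the deepest trie node that still has at least two words in its subtree.
"romor" and "romorne" agree on "romor" (5 characters) before diverging; nothing deeper is shared.
Longest shared-prefix length: 5

5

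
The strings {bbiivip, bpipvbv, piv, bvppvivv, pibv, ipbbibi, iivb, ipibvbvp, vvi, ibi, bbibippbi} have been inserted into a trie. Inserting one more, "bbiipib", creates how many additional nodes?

Walking "bbiipib" from the root, the first 4 characters ("bbii") follow existing edges; "p" is the first miss.
New nodes needed: |"bbiipib"| − 4 = 7 − 4 = 3.

3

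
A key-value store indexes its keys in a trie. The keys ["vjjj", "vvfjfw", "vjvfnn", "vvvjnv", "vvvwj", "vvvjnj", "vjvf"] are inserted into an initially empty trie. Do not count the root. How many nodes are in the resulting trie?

Insert word by word; a character creates a node only if that edge doesn't already exist:
  "vjjj" → 4 new (v, j, j, j)
  "vvfjfw" → prefix "v" already present; 5 new (v, f, j, f, w)
  "vjvfnn" → prefix "vj" already present; 4 new (v, f, n, n)
  "vvvjnv" → prefix "vv" already present; 4 new (v, j, n, v)
  "vvvwj" → prefix "vvv" already present; 2 new (w, j)
  "vvvjnj" → prefix "vvvjn" already present; 1 new (j)
  "vjvf" → prefix "vjvf" already present; 0 new (none)
Total nodes = 4 + 5 + 4 + 4 + 2 + 1 + 0 = 20

20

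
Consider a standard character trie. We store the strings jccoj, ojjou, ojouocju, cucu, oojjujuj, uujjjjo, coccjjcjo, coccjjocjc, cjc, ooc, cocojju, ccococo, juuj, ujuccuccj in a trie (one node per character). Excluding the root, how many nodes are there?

70

Trace insertions, counting only characters that open a new branch:
  "jccoj" → 5 new (j, c, c, o, j)
  "ojjou" → 5 new (o, j, j, o, u)
  "ojouocju" → prefix "oj" already present; 6 new (o, u, o, c, j, u)
  "cucu" → 4 new (c, u, c, u)
  "oojjujuj" → prefix "o" already present; 7 new (o, j, j, u, j, u, j)
  "uujjjjo" → 7 new (u, u, j, j, j, j, o)
  "coccjjcjo" → prefix "c" already present; 8 new (o, c, c, j, j, c, j, o)
  "coccjjocjc" → prefix "coccjj" already present; 4 new (o, c, j, c)
  "cjc" → prefix "c" already present; 2 new (j, c)
  "ooc" → prefix "oo" already present; 1 new (c)
  "cocojju" → prefix "coc" already present; 4 new (o, j, j, u)
  "ccococo" → prefix "c" already present; 6 new (c, o, c, o, c, o)
  "juuj" → prefix "j" already present; 3 new (u, u, j)
  "ujuccuccj" → prefix "u" already present; 8 new (j, u, c, c, u, c, c, j)
Total nodes = 5 + 5 + 6 + 4 + 7 + 7 + 8 + 4 + 2 + 1 + 4 + 6 + 3 + 8 = 70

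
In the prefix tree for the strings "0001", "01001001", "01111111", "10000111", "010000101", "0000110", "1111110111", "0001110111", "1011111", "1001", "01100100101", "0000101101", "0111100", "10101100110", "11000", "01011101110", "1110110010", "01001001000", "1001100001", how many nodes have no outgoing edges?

A leaf is a node with no children — equivalently, the end of a word that is not a proper prefix of any other stored word.
Those words: "0000101101", "0000110", "0001110111", "010000101", "01001001000", "01011101110", "01100100101", "0111100", "01111111", "10000111", "1001100001", "10101100110", "1011111", "11000", "1110110010", "1111110111"
Leaf count: 16

16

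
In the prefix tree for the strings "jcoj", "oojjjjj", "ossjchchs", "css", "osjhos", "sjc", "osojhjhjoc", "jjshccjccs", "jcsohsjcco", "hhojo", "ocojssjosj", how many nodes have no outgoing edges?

11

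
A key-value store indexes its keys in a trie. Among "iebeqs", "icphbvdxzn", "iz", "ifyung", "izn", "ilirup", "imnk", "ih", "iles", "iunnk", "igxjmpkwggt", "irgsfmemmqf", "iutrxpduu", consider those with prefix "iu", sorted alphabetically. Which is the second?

Filter for "iu…" and sort: "iunnk", "iutrxpduu"
Position 2: iutrxpduu

iutrxpduu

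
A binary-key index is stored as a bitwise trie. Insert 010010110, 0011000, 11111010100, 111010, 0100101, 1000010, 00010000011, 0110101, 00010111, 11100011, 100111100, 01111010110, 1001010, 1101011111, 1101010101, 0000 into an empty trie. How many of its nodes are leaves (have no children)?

15

A leaf is a node with no children — equivalently, the end of a word that is not a proper prefix of any other stored word.
Those words: "0000", "00010000011", "00010111", "0011000", "010010110", "0110101", "01111010110", "1000010", "1001010", "100111100", "1101010101", "1101011111", "11100011", "111010", "11111010100"
Leaf count: 15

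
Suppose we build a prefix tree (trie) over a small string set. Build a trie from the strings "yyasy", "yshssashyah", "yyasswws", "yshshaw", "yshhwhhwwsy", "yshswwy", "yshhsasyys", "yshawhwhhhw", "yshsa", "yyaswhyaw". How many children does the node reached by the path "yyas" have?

Follow the path "yyas" to its node, then look at its outgoing edges.
Distinct next characters after "yyas": s, w, y.
That node has 3 child edges.

3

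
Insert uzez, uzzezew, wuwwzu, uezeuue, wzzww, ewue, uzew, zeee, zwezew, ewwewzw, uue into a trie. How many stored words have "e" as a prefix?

2

Walk to "e"; the words in its subtree are exactly those with that prefix.
Matches: "ewue", "ewwewzw"
Count: 2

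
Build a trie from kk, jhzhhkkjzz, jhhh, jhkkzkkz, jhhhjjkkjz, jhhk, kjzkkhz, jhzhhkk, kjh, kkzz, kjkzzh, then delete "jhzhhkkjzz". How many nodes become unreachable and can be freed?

3

A node on "jhzhhkkjzz"'s path can go only if nothing else ends at it or branches off below it.
The suffix "jzz" (3 nodes) is used only by "jhzhhkkjzz"; "jhzhhkk" is itself a stored word, so pruning stops there.
Nodes removed: 3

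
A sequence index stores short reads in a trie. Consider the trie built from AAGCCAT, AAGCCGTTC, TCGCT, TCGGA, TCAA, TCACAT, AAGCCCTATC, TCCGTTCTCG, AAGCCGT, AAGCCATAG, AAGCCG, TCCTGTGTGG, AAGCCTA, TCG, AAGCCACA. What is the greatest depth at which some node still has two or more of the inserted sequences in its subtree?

Look for the deepest trie node that still has at least two words in its subtree.
"AAGCCAT" and "AAGCCATAG" agree on "AAGCCAT" (7 characters) before diverging; nothing deeper is shared.
Longest shared-prefix length: 7

7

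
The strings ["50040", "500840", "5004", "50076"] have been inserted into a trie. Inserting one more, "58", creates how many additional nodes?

1

The longest prefix of "58" already in the trie is "5" (length 1).
So 2 − 1 = 1 new nodes.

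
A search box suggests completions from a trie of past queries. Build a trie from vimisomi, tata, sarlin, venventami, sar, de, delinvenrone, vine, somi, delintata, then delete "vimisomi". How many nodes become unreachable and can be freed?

Walk "vimisomi" from the leaf back toward the root, removing each node that no remaining word uses.
The suffix "misomi" (6 nodes) is used only by "vimisomi"; the node for "vi" still has the child "n", so pruning stops there.
Nodes removed: 6

6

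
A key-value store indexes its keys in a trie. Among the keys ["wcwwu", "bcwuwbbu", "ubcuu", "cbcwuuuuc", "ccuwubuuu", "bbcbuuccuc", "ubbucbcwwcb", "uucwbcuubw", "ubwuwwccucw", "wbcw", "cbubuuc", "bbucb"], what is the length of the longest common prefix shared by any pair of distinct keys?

Equivalently: take the maximum, over all pairs, of their longest common prefix length.
"bbcbuuccuc" and "bbucb" agree on "bb" (2 characters) before diverging; nothing deeper is shared.
Longest shared-prefix length: 2

2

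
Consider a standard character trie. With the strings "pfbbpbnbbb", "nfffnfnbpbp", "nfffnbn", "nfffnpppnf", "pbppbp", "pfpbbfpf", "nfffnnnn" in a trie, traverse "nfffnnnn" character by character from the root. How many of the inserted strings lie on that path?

1

Walk "nfffnnnn" from the root; an end-of-word marker is hit whenever a stored word is a prefix of "nfffnnnn".
Prefixes of the query that are stored words: "nfffnnnn"
Count: 1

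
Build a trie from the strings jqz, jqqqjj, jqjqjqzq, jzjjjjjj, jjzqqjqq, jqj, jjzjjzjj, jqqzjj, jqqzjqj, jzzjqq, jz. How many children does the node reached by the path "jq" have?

3

Walk "jq" from the root, arriving at one node.
Distinct next characters after "jq": j, q, z.
That node has 3 child edges.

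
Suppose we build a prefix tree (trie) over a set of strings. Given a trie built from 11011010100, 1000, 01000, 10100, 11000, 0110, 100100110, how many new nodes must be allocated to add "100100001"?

Walking "100100001" from the root, the first 6 characters ("100100") follow existing edges; "0" is the first miss.
New nodes needed: |"100100001"| − 6 = 9 − 6 = 3.

3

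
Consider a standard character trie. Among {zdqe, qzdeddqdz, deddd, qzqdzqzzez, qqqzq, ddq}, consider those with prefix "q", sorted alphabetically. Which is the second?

Words with prefix "q", in lexicographic order: "qqqzq", "qzdeddqdz", "qzqdzqzzez"
The 2nd is qzdeddqdz.

qzdeddqdz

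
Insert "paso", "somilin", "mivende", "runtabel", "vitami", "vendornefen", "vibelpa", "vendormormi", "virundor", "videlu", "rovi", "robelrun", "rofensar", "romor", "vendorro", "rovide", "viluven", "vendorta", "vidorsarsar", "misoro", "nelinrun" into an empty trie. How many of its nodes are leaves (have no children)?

A leaf is a node with no children — equivalently, the end of a word that is not a proper prefix of any other stored word.
Those words: "misoro", "mivende", "nelinrun", "paso", "robelrun", "rofensar", "romor", "rovide", "runtabel", "somilin", "vendormormi", "vendornefen", "vendorro", "vendorta", "vibelpa", "videlu", "vidorsarsar", "viluven", "virundor", "vitami"
Leaf count: 20

20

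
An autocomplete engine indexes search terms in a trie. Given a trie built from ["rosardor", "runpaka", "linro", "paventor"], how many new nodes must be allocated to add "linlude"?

Walking "linlude" from the root, the first 3 characters ("lin") follow existing edges; "l" is the first miss.
New nodes needed: |"linlude"| − 3 = 7 − 3 = 4.

4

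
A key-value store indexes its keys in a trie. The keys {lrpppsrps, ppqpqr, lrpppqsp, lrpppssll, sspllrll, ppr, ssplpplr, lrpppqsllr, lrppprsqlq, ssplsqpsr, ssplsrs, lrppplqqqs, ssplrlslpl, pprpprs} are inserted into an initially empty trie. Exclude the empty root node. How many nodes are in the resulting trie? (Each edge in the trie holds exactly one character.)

64

For each word, the new-node count is its length minus the longest prefix already in the trie:
  "lrpppsrps" → 9 new (l, r, p, p, p, s, r, p, s)
  "ppqpqr" → 6 new (p, p, q, p, q, r)
  "lrpppqsp" → prefix "lrppp" already present; 3 new (q, s, p)
  "lrpppssll" → prefix "lrppps" already present; 3 new (s, l, l)
  "sspllrll" → 8 new (s, s, p, l, l, r, l, l)
  "ppr" → prefix "pp" already present; 1 new (r)
  "ssplpplr" → prefix "sspl" already present; 4 new (p, p, l, r)
  "lrpppqsllr" → prefix "lrpppqs" already present; 3 new (l, l, r)
  "lrppprsqlq" → prefix "lrppp" already present; 5 new (r, s, q, l, q)
  "ssplsqpsr" → prefix "sspl" already present; 5 new (s, q, p, s, r)
  "ssplsrs" → prefix "sspls" already present; 2 new (r, s)
  "lrppplqqqs" → prefix "lrppp" already present; 5 new (l, q, q, q, s)
  "ssplrlslpl" → prefix "sspl" already present; 6 new (r, l, s, l, p, l)
  "pprpprs" → prefix "ppr" already present; 4 new (p, p, r, s)
Total nodes = 9 + 6 + 3 + 3 + 8 + 1 + 4 + 3 + 5 + 5 + 2 + 5 + 6 + 4 = 64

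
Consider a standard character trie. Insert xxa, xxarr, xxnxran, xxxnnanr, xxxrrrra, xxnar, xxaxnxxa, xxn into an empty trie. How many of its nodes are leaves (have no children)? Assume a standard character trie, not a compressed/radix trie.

Leaves are exactly the stored words that no other stored word extends.
Those words: "xxarr", "xxaxnxxa", "xxnar", "xxnxran", "xxxnnanr", "xxxrrrra"
Leaf count: 6

6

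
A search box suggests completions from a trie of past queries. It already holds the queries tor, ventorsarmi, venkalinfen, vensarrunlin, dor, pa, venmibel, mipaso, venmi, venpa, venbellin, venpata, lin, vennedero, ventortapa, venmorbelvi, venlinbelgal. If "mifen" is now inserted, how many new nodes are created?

The longest prefix of "mifen" already in the trie is "mi" (length 2).
New nodes needed: |"mifen"| − 2 = 5 − 2 = 3.

3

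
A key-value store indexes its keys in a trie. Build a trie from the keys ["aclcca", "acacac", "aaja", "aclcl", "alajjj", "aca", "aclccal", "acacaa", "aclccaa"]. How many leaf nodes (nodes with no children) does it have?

7

Leaves are exactly the stored words that no other stored word extends.
Those words: "aaja", "acacaa", "acacac", "aclccaa", "aclccal", "aclcl", "alajjj"
Leaf count: 7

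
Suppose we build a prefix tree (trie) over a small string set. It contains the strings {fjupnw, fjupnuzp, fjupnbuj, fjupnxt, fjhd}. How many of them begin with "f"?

5

Traverse to the node for "f", then collect every word in that subtree.
Words under "f": fjhd, fjupnbuj, fjupnuzp, fjupnw, fjupnxt
Count: 5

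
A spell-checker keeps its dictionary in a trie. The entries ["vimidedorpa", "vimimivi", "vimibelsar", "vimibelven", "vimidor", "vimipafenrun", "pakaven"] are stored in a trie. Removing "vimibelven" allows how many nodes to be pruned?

A node on "vimibelven"'s path can go only if nothing else ends at it or branches off below it.
The suffix "ven" (3 nodes) is used only by "vimibelven"; the node for "vimibel" still has the child "s", so pruning stops there.
Nodes removed: 3

3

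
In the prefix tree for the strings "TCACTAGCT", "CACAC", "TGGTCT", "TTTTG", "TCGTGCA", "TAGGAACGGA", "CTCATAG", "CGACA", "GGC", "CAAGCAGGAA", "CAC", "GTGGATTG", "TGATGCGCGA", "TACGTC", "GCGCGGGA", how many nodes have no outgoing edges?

14

A leaf is a node with no children — equivalently, the end of a word that is not a proper prefix of any other stored word.
Those words: "CAAGCAGGAA", "CACAC", "CGACA", "CTCATAG", "GCGCGGGA", "GGC", "GTGGATTG", "TACGTC", "TAGGAACGGA", "TCACTAGCT", "TCGTGCA", "TGATGCGCGA", "TGGTCT", "TTTTG"
Leaf count: 14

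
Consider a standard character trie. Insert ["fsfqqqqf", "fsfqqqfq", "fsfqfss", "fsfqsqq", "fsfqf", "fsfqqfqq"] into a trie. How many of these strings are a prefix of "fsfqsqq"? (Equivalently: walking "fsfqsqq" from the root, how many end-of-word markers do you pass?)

1

Walk "fsfqsqq" from the root; an end-of-word marker is hit whenever a stored word is a prefix of "fsfqsqq".
Prefixes of the query that are stored words: "fsfqsqq"
Count: 1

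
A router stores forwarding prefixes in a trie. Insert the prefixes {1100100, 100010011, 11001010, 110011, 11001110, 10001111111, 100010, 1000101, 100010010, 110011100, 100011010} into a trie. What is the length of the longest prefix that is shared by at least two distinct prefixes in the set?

8

Equivalently: take the maximum, over all pairs, of their longest common prefix length.
"100010010" and "100010011" agree on "10001001" (8 characters) before diverging; nothing deeper is shared.
Longest shared-prefix length: 8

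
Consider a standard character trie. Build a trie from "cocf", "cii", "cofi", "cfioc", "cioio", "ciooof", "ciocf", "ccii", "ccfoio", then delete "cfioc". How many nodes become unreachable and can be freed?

4

After clearing the end-marker at "cfioc", prune upward until reaching a node still needed by another word.
The suffix "fioc" (4 nodes) is used only by "cfioc"; the node for "c" still has the child "o", so pruning stops there.
Nodes removed: 4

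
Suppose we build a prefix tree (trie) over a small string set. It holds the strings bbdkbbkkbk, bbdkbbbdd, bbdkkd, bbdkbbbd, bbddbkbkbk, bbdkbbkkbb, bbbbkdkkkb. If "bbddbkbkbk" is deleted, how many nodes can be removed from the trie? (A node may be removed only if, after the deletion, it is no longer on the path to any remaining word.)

7

A node on "bbddbkbkbk"'s path can go only if nothing else ends at it or branches off below it.
The suffix "dbkbkbk" (7 nodes) is used only by "bbddbkbkbk"; the node for "bbd" still has the child "k", so pruning stops there.
Nodes removed: 7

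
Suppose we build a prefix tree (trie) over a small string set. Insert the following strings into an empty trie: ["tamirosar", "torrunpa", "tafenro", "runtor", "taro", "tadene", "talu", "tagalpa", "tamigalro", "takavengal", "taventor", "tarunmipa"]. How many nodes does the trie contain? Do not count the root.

For each word, the new-node count is its length minus the longest prefix already in the trie:
  "tamirosar" → 9 new (t, a, m, i, r, o, s, a, r)
  "torrunpa" → prefix "t" already present; 7 new (o, r, r, u, n, p, a)
  "tafenro" → prefix "ta" already present; 5 new (f, e, n, r, o)
  "runtor" → 6 new (r, u, n, t, o, r)
  "taro" → prefix "ta" already present; 2 new (r, o)
  "tadene" → prefix "ta" already present; 4 new (d, e, n, e)
  "talu" → prefix "ta" already present; 2 new (l, u)
  "tagalpa" → prefix "ta" already present; 5 new (g, a, l, p, a)
  "tamigalro" → prefix "tami" already present; 5 new (g, a, l, r, o)
  "takavengal" → prefix "ta" already present; 8 new (k, a, v, e, n, g, a, l)
  "taventor" → prefix "ta" already present; 6 new (v, e, n, t, o, r)
  "tarunmipa" → prefix "tar" already present; 6 new (u, n, m, i, p, a)
Total nodes = 9 + 7 + 5 + 6 + 2 + 4 + 2 + 5 + 5 + 8 + 6 + 6 = 65

65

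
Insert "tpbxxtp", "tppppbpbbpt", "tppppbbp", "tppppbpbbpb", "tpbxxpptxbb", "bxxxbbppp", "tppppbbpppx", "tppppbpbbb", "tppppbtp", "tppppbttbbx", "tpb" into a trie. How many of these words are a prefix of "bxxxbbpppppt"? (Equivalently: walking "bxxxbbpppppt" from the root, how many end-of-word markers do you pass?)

Walk "bxxxbbpppppt" from the root; an end-of-word marker is hit whenever a stored word is a prefix of "bxxxbbpppppt".
Prefixes of the query that are stored words: "bxxxbbppp"
Count: 1

1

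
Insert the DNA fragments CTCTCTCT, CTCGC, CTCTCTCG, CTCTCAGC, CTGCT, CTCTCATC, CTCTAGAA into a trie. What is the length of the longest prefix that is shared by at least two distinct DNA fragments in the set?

7

Equivalently: take the maximum, over all pairs, of their longest common prefix length.
e.g. "CTCTCTCG" and "CTCTCTCT" share the prefix "CTCTCTC" of length 7; no pair shares a longer one.
Longest shared-prefix length: 7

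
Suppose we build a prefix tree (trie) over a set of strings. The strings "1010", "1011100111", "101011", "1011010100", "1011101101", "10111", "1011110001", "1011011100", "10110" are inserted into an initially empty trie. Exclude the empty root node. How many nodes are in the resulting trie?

Trace insertions, counting only characters that open a new branch:
  "1010" → 4 new (1, 0, 1, 0)
  "1011100111" → prefix "101" already present; 7 new (1, 1, 0, 0, 1, 1, 1)
  "101011" → prefix "1010" already present; 2 new (1, 1)
  "1011010100" → prefix "1011" already present; 6 new (0, 1, 0, 1, 0, 0)
  "1011101101" → prefix "101110" already present; 4 new (1, 1, 0, 1)
  "10111" → prefix "10111" already present; 0 new (none)
  "1011110001" → prefix "10111" already present; 5 new (1, 0, 0, 0, 1)
  "1011011100" → prefix "101101" already present; 4 new (1, 1, 0, 0)
  "10110" → prefix "10110" already present; 0 new (none)
Total nodes = 4 + 7 + 2 + 6 + 4 + 0 + 5 + 4 + 0 = 32

32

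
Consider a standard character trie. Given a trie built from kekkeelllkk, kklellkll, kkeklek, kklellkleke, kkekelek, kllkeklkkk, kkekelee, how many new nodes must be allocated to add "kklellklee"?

Walking "kklellklee" from the root, the first 9 characters ("kklellkle") follow existing edges; "e" is the first miss.
So 10 − 9 = 1 new nodes.

1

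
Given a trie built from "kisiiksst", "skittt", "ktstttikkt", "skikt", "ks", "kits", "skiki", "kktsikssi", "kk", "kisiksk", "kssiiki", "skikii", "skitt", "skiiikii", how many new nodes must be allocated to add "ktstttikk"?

0

"ktstttikk" is already a full path in the trie; only an end-marker is added.
No new nodes are needed: 0.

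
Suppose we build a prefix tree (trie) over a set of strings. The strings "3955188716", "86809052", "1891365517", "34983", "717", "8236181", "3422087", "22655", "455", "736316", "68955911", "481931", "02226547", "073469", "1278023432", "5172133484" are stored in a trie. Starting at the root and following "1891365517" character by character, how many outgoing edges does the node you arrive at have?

The children of the "1891365517" node are the distinct next characters among strings starting with "1891365517".
No stored string extends past "1891365517".
That node has 0 child edges.

0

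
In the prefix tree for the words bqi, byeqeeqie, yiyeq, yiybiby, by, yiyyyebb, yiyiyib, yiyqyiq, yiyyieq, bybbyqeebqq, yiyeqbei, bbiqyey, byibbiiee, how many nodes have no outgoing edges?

11

A leaf is a node with no children — equivalently, the end of a word that is not a proper prefix of any other stored word.
Those words: "bbiqyey", "bqi", "bybbyqeebqq", "byeqeeqie", "byibbiiee", "yiybiby", "yiyeqbei", "yiyiyib", "yiyqyiq", "yiyyieq", "yiyyyebb"
Leaf count: 11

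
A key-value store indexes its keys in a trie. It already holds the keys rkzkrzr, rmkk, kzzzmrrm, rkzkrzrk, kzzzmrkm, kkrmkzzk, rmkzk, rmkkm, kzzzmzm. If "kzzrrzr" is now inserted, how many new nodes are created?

The longest prefix of "kzzrrzr" already in the trie is "kzz" (length 3).
So 7 − 3 = 4 new nodes.

4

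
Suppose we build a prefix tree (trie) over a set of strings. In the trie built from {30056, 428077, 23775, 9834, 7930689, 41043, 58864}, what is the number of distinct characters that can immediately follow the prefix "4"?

2

The children of the "4" node are the distinct next characters among strings starting with "4".
Distinct next characters after "4": 1, 2.
That node has 2 child edges.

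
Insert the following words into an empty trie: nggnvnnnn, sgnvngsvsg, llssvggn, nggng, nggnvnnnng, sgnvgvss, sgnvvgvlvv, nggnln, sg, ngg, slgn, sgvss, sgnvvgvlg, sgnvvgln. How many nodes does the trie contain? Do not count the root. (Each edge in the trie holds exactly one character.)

Trace insertions, counting only characters that open a new branch:
  "nggnvnnnn" → 9 new (n, g, g, n, v, n, n, n, n)
  "sgnvngsvsg" → 10 new (s, g, n, v, n, g, s, v, s, g)
  "llssvggn" → 8 new (l, l, s, s, v, g, g, n)
  "nggng" → prefix "nggn" already present; 1 new (g)
  "nggnvnnnng" → prefix "nggnvnnnn" already present; 1 new (g)
  "sgnvgvss" → prefix "sgnv" already present; 4 new (g, v, s, s)
  "sgnvvgvlvv" → prefix "sgnv" already present; 6 new (v, g, v, l, v, v)
  "nggnln" → prefix "nggn" already present; 2 new (l, n)
  "sg" → prefix "sg" already present; 0 new (none)
  "ngg" → prefix "ngg" already present; 0 new (none)
  "slgn" → prefix "s" already present; 3 new (l, g, n)
  "sgvss" → prefix "sg" already present; 3 new (v, s, s)
  "sgnvvgvlg" → prefix "sgnvvgvl" already present; 1 new (g)
  "sgnvvgln" → prefix "sgnvvg" already present; 2 new (l, n)
Total nodes = 9 + 10 + 8 + 1 + 1 + 4 + 6 + 2 + 0 + 0 + 3 + 3 + 1 + 2 = 50

50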